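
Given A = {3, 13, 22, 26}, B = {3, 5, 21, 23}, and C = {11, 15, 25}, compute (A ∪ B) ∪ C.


A ∪ B = {3, 5, 13, 21, 22, 23, 26}
(A ∪ B) ∪ C = {3, 5, 11, 13, 15, 21, 22, 23, 25, 26}

A ∪ B ∪ C = {3, 5, 11, 13, 15, 21, 22, 23, 25, 26}


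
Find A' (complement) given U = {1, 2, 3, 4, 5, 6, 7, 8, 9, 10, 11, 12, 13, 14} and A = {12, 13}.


Aᶜ = U \ A = elements in U but not in A
U = {1, 2, 3, 4, 5, 6, 7, 8, 9, 10, 11, 12, 13, 14}
A = {12, 13}
Aᶜ = {1, 2, 3, 4, 5, 6, 7, 8, 9, 10, 11, 14}

Aᶜ = {1, 2, 3, 4, 5, 6, 7, 8, 9, 10, 11, 14}


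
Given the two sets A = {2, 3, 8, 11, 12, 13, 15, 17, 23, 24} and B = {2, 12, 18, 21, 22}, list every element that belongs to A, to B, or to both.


A ∪ B = all elements in A or B (or both)
A = {2, 3, 8, 11, 12, 13, 15, 17, 23, 24}
B = {2, 12, 18, 21, 22}
A ∪ B = {2, 3, 8, 11, 12, 13, 15, 17, 18, 21, 22, 23, 24}

A ∪ B = {2, 3, 8, 11, 12, 13, 15, 17, 18, 21, 22, 23, 24}


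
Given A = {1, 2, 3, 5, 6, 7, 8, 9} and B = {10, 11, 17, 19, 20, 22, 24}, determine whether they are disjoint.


Disjoint means A ∩ B = ∅.
A ∩ B = ∅
A ∩ B = ∅, so A and B are disjoint.

Yes, A and B are disjoint


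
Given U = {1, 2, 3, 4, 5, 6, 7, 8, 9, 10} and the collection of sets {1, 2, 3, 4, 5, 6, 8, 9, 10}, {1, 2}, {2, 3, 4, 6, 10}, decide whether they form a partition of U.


A partition requires: (1) non-empty parts, (2) pairwise disjoint, (3) union = U
Parts: {1, 2, 3, 4, 5, 6, 8, 9, 10}, {1, 2}, {2, 3, 4, 6, 10}
Union of parts: {1, 2, 3, 4, 5, 6, 8, 9, 10}
U = {1, 2, 3, 4, 5, 6, 7, 8, 9, 10}
All non-empty? True
Pairwise disjoint? False
Covers U? False

No, not a valid partition


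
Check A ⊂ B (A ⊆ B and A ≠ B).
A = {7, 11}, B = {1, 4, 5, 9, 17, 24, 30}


A ⊂ B requires: A ⊆ B AND A ≠ B.
A ⊆ B? No
A ⊄ B, so A is not a proper subset.

No, A is not a proper subset of B


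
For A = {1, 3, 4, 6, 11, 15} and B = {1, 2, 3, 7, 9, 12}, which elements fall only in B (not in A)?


A = {1, 3, 4, 6, 11, 15}
B = {1, 2, 3, 7, 9, 12}
Region: only in B (not in A)
Elements: {2, 7, 9, 12}

Elements only in B (not in A): {2, 7, 9, 12}


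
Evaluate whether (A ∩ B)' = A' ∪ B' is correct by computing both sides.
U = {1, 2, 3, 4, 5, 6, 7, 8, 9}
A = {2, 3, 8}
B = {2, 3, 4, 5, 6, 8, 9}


LHS: A ∩ B = {2, 3, 8}
(A ∩ B)' = U \ (A ∩ B) = {1, 4, 5, 6, 7, 9}
A' = {1, 4, 5, 6, 7, 9}, B' = {1, 7}
Claimed RHS: A' ∪ B' = {1, 4, 5, 6, 7, 9}
Identity is VALID: LHS = RHS = {1, 4, 5, 6, 7, 9} ✓

Identity is valid. (A ∩ B)' = A' ∪ B' = {1, 4, 5, 6, 7, 9}


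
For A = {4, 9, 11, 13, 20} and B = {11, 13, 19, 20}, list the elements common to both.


A ∩ B = elements in both A and B
A = {4, 9, 11, 13, 20}
B = {11, 13, 19, 20}
A ∩ B = {11, 13, 20}

A ∩ B = {11, 13, 20}


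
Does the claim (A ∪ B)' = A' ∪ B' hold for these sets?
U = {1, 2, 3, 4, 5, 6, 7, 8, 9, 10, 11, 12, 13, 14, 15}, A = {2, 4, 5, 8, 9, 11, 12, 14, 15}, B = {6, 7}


LHS: A ∪ B = {2, 4, 5, 6, 7, 8, 9, 11, 12, 14, 15}
(A ∪ B)' = U \ (A ∪ B) = {1, 3, 10, 13}
A' = {1, 3, 6, 7, 10, 13}, B' = {1, 2, 3, 4, 5, 8, 9, 10, 11, 12, 13, 14, 15}
Claimed RHS: A' ∪ B' = {1, 2, 3, 4, 5, 6, 7, 8, 9, 10, 11, 12, 13, 14, 15}
Identity is INVALID: LHS = {1, 3, 10, 13} but the RHS claimed here equals {1, 2, 3, 4, 5, 6, 7, 8, 9, 10, 11, 12, 13, 14, 15}. The correct form is (A ∪ B)' = A' ∩ B'.

Identity is invalid: (A ∪ B)' = {1, 3, 10, 13} but A' ∪ B' = {1, 2, 3, 4, 5, 6, 7, 8, 9, 10, 11, 12, 13, 14, 15}. The correct De Morgan law is (A ∪ B)' = A' ∩ B'.


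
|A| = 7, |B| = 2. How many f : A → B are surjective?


n = |A| = 7, k = |B| = 2. Surjections via inclusion-exclusion:
S(n,k) = Σ(-1)^i × C(k,i) × (k-i)^n, i=0 to k
i=0: (-1)^0×C(2,0)×2^7 = 128
i=1: (-1)^1×C(2,1)×1^7 = -2
i=2: (-1)^2×C(2,2)×0^7 = 0
Total = 126

Number of surjections = 126


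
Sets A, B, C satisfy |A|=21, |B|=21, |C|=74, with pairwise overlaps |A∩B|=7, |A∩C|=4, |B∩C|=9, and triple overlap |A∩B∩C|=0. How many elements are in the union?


|A∪B∪C| = |A|+|B|+|C| - |A∩B|-|A∩C|-|B∩C| + |A∩B∩C|
= 21+21+74 - 7-4-9 + 0
= 116 - 20 + 0
= 96

|A ∪ B ∪ C| = 96


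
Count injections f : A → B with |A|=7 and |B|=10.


An injection sends each of |A| = 7 inputs to a distinct output in B.
# injections = |B|·(|B|-1)·…·(|B|-|A|+1) = 10! / (10 - 7)!
= 10 × 9 × 8 × 7 × 6 × 5 × 4
= 604800

Number of injections = 604800


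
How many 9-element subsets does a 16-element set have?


C(n,k) = n! / (k!(n-k)!)
C(16,9) = 16! / (9!7!)
= 11440

C(16,9) = 11440


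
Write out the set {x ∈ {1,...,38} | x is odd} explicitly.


Checking each candidate:
Condition: odd numbers in {1,...,38}
Result = {1, 3, 5, 7, 9, 11, 13, 15, 17, 19, 21, 23, 25, 27, 29, 31, 33, 35, 37}

{1, 3, 5, 7, 9, 11, 13, 15, 17, 19, 21, 23, 25, 27, 29, 31, 33, 35, 37}


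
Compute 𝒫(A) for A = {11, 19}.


|A| = 2, so |P(A)| = 2^2 = 4
Enumerate subsets by cardinality (0 to 2):
∅, {11}, {19}, {11, 19}

P(A) has 4 subsets: ∅, {11}, {19}, {11, 19}


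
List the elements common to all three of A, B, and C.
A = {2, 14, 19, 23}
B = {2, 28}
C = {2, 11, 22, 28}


A ∩ B = {2}
(A ∩ B) ∩ C = {2}

A ∩ B ∩ C = {2}


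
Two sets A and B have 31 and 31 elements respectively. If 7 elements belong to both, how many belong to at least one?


|A ∪ B| = |A| + |B| - |A ∩ B|
= 31 + 31 - 7
= 55

|A ∪ B| = 55


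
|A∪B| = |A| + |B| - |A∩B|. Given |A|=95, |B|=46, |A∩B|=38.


|A ∪ B| = |A| + |B| - |A ∩ B|
= 95 + 46 - 38
= 103

|A ∪ B| = 103


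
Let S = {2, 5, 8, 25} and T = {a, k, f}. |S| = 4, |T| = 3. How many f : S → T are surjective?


n = |S| = 4, k = |T| = 3. Surjections via inclusion-exclusion:
S(n,k) = Σ(-1)^i × C(k,i) × (k-i)^n, i=0 to k
i=0: (-1)^0×C(3,0)×3^4 = 81
i=1: (-1)^1×C(3,1)×2^4 = -48
i=2: (-1)^2×C(3,2)×1^4 = 3
i=3: (-1)^3×C(3,3)×0^4 = 0
Total = 36

Number of surjections = 36


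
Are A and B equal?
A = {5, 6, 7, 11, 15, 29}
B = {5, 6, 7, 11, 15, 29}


Two sets are equal iff they have exactly the same elements.
A = {5, 6, 7, 11, 15, 29}
B = {5, 6, 7, 11, 15, 29}
Same elements → A = B

Yes, A = B


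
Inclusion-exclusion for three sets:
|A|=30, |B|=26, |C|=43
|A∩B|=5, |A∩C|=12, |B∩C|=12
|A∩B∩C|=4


|A∪B∪C| = |A|+|B|+|C| - |A∩B|-|A∩C|-|B∩C| + |A∩B∩C|
= 30+26+43 - 5-12-12 + 4
= 99 - 29 + 4
= 74

|A ∪ B ∪ C| = 74


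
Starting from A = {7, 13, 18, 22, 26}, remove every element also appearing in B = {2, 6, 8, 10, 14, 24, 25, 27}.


A \ B = elements in A but not in B
A = {7, 13, 18, 22, 26}
B = {2, 6, 8, 10, 14, 24, 25, 27}
Remove from A any elements in B
A \ B = {7, 13, 18, 22, 26}

A \ B = {7, 13, 18, 22, 26}


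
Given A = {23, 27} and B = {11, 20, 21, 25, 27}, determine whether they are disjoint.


Disjoint means A ∩ B = ∅.
A ∩ B = {27}
A ∩ B ≠ ∅, so A and B are NOT disjoint.

No, A and B are not disjoint (A ∩ B = {27})


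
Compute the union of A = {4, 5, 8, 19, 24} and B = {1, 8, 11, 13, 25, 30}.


A ∪ B = all elements in A or B (or both)
A = {4, 5, 8, 19, 24}
B = {1, 8, 11, 13, 25, 30}
A ∪ B = {1, 4, 5, 8, 11, 13, 19, 24, 25, 30}

A ∪ B = {1, 4, 5, 8, 11, 13, 19, 24, 25, 30}


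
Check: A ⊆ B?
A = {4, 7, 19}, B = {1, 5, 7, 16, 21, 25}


A ⊆ B means every element of A is in B.
Elements in A not in B: {4, 19}
So A ⊄ B.

No, A ⊄ B


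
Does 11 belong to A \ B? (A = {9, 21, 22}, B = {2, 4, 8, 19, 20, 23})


A = {9, 21, 22}, B = {2, 4, 8, 19, 20, 23}
A \ B = elements in A but not in B
A \ B = {9, 21, 22}
Checking if 11 ∈ A \ B
11 is not in A \ B → False

11 ∉ A \ B


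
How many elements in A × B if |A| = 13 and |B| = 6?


|A × B| = |A| × |B|
= 13 × 6
= 78

|A × B| = 78


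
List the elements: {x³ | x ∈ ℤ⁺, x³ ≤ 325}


Checking each candidate:
Condition: positive perfect cubes ≤ 325
Result = {1, 8, 27, 64, 125, 216}

{1, 8, 27, 64, 125, 216}


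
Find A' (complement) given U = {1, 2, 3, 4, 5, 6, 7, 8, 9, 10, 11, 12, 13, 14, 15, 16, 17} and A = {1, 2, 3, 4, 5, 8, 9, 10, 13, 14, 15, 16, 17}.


Aᶜ = U \ A = elements in U but not in A
U = {1, 2, 3, 4, 5, 6, 7, 8, 9, 10, 11, 12, 13, 14, 15, 16, 17}
A = {1, 2, 3, 4, 5, 8, 9, 10, 13, 14, 15, 16, 17}
Aᶜ = {6, 7, 11, 12}

Aᶜ = {6, 7, 11, 12}


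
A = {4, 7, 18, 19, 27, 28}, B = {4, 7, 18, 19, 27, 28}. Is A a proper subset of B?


A ⊂ B requires: A ⊆ B AND A ≠ B.
A ⊆ B? Yes
A = B? Yes
A = B, so A is not a PROPER subset.

No, A is not a proper subset of B


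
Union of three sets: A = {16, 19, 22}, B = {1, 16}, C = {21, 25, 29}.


A ∪ B = {1, 16, 19, 22}
(A ∪ B) ∪ C = {1, 16, 19, 21, 22, 25, 29}

A ∪ B ∪ C = {1, 16, 19, 21, 22, 25, 29}


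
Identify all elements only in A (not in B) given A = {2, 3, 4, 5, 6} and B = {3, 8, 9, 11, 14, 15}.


A = {2, 3, 4, 5, 6}
B = {3, 8, 9, 11, 14, 15}
Region: only in A (not in B)
Elements: {2, 4, 5, 6}

Elements only in A (not in B): {2, 4, 5, 6}


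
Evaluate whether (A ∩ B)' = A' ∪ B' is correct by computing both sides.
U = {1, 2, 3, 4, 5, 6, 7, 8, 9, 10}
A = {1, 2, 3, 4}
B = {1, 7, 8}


LHS: A ∩ B = {1}
(A ∩ B)' = U \ (A ∩ B) = {2, 3, 4, 5, 6, 7, 8, 9, 10}
A' = {5, 6, 7, 8, 9, 10}, B' = {2, 3, 4, 5, 6, 9, 10}
Claimed RHS: A' ∪ B' = {2, 3, 4, 5, 6, 7, 8, 9, 10}
Identity is VALID: LHS = RHS = {2, 3, 4, 5, 6, 7, 8, 9, 10} ✓

Identity is valid. (A ∩ B)' = A' ∪ B' = {2, 3, 4, 5, 6, 7, 8, 9, 10}


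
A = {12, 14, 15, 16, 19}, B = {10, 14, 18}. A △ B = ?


A △ B = (A \ B) ∪ (B \ A) = elements in exactly one of A or B
A \ B = {12, 15, 16, 19}
B \ A = {10, 18}
A △ B = {10, 12, 15, 16, 18, 19}

A △ B = {10, 12, 15, 16, 18, 19}


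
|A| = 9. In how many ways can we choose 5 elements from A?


C(n,k) = n! / (k!(n-k)!)
C(9,5) = 9! / (5!4!)
= 126

C(9,5) = 126


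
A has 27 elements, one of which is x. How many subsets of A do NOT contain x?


Subsets of A avoiding x are subsets of A \ {x}, which has 26 elements.
Count = 2^(n-1) = 2^26
= 67108864

Number of subsets avoiding x = 67108864


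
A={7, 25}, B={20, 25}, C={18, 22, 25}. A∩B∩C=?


A ∩ B = {25}
(A ∩ B) ∩ C = {25}

A ∩ B ∩ C = {25}


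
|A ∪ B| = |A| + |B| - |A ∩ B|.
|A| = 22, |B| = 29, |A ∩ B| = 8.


|A ∪ B| = |A| + |B| - |A ∩ B|
= 22 + 29 - 8
= 43

|A ∪ B| = 43


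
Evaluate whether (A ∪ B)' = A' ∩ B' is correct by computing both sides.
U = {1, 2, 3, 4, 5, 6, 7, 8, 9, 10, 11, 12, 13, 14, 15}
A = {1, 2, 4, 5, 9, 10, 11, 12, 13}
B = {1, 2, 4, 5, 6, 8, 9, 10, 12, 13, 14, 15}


LHS: A ∪ B = {1, 2, 4, 5, 6, 8, 9, 10, 11, 12, 13, 14, 15}
(A ∪ B)' = U \ (A ∪ B) = {3, 7}
A' = {3, 6, 7, 8, 14, 15}, B' = {3, 7, 11}
Claimed RHS: A' ∩ B' = {3, 7}
Identity is VALID: LHS = RHS = {3, 7} ✓

Identity is valid. (A ∪ B)' = A' ∩ B' = {3, 7}


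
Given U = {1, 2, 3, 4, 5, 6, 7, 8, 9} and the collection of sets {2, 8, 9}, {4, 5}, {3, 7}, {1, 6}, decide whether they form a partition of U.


A partition requires: (1) non-empty parts, (2) pairwise disjoint, (3) union = U
Parts: {2, 8, 9}, {4, 5}, {3, 7}, {1, 6}
Union of parts: {1, 2, 3, 4, 5, 6, 7, 8, 9}
U = {1, 2, 3, 4, 5, 6, 7, 8, 9}
All non-empty? True
Pairwise disjoint? True
Covers U? True

Yes, valid partition


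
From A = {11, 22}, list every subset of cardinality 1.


|A| = 2, so A has C(2,1) = 2 subsets of size 1.
Enumerate by choosing 1 elements from A at a time:
{11}, {22}

1-element subsets (2 total): {11}, {22}


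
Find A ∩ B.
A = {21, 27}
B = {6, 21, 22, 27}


A ∩ B = elements in both A and B
A = {21, 27}
B = {6, 21, 22, 27}
A ∩ B = {21, 27}

A ∩ B = {21, 27}


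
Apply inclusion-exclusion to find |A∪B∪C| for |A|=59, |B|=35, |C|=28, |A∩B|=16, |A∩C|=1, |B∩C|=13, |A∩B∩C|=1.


|A∪B∪C| = |A|+|B|+|C| - |A∩B|-|A∩C|-|B∩C| + |A∩B∩C|
= 59+35+28 - 16-1-13 + 1
= 122 - 30 + 1
= 93

|A ∪ B ∪ C| = 93


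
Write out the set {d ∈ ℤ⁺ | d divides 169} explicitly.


Checking each candidate:
Condition: positive divisors of 169
Result = {1, 13, 169}

{1, 13, 169}


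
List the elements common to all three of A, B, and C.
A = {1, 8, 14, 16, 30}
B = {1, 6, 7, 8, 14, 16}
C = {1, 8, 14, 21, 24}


A ∩ B = {1, 8, 14, 16}
(A ∩ B) ∩ C = {1, 8, 14}

A ∩ B ∩ C = {1, 8, 14}


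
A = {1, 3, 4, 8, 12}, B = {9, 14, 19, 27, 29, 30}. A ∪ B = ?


A ∪ B = all elements in A or B (or both)
A = {1, 3, 4, 8, 12}
B = {9, 14, 19, 27, 29, 30}
A ∪ B = {1, 3, 4, 8, 9, 12, 14, 19, 27, 29, 30}

A ∪ B = {1, 3, 4, 8, 9, 12, 14, 19, 27, 29, 30}


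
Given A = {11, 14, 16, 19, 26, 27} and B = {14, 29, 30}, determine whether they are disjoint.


Disjoint means A ∩ B = ∅.
A ∩ B = {14}
A ∩ B ≠ ∅, so A and B are NOT disjoint.

No, A and B are not disjoint (A ∩ B = {14})


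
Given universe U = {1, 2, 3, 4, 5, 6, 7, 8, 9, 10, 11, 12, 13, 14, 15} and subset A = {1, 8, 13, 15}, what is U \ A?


Aᶜ = U \ A = elements in U but not in A
U = {1, 2, 3, 4, 5, 6, 7, 8, 9, 10, 11, 12, 13, 14, 15}
A = {1, 8, 13, 15}
Aᶜ = {2, 3, 4, 5, 6, 7, 9, 10, 11, 12, 14}

Aᶜ = {2, 3, 4, 5, 6, 7, 9, 10, 11, 12, 14}


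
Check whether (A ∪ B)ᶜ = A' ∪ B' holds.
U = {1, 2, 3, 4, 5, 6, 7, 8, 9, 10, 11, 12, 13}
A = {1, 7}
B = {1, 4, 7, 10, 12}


LHS: A ∪ B = {1, 4, 7, 10, 12}
(A ∪ B)' = U \ (A ∪ B) = {2, 3, 5, 6, 8, 9, 11, 13}
A' = {2, 3, 4, 5, 6, 8, 9, 10, 11, 12, 13}, B' = {2, 3, 5, 6, 8, 9, 11, 13}
Claimed RHS: A' ∪ B' = {2, 3, 4, 5, 6, 8, 9, 10, 11, 12, 13}
Identity is INVALID: LHS = {2, 3, 5, 6, 8, 9, 11, 13} but the RHS claimed here equals {2, 3, 4, 5, 6, 8, 9, 10, 11, 12, 13}. The correct form is (A ∪ B)' = A' ∩ B'.

Identity is invalid: (A ∪ B)' = {2, 3, 5, 6, 8, 9, 11, 13} but A' ∪ B' = {2, 3, 4, 5, 6, 8, 9, 10, 11, 12, 13}. The correct De Morgan law is (A ∪ B)' = A' ∩ B'.


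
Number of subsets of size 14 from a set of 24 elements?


C(n,k) = n! / (k!(n-k)!)
C(24,14) = 24! / (14!10!)
= 1961256

C(24,14) = 1961256


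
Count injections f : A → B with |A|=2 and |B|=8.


An injection sends each of |A| = 2 inputs to a distinct output in B.
# injections = |B|·(|B|-1)·…·(|B|-|A|+1) = 8! / (8 - 2)!
= 8 × 7
= 56

Number of injections = 56


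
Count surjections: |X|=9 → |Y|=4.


n = |X| = 9, k = |Y| = 4. Surjections via inclusion-exclusion:
S(n,k) = Σ(-1)^i × C(k,i) × (k-i)^n, i=0 to k
i=0: (-1)^0×C(4,0)×4^9 = 262144
i=1: (-1)^1×C(4,1)×3^9 = -78732
i=2: (-1)^2×C(4,2)×2^9 = 3072
i=3: (-1)^3×C(4,3)×1^9 = -4
i=4: (-1)^4×C(4,4)×0^9 = 0
Total = 186480

Number of surjections = 186480


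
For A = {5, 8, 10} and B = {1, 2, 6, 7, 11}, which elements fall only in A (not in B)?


A = {5, 8, 10}
B = {1, 2, 6, 7, 11}
Region: only in A (not in B)
Elements: {5, 8, 10}

Elements only in A (not in B): {5, 8, 10}


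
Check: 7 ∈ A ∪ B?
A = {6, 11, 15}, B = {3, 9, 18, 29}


A = {6, 11, 15}, B = {3, 9, 18, 29}
A ∪ B = all elements in A or B
A ∪ B = {3, 6, 9, 11, 15, 18, 29}
Checking if 7 ∈ A ∪ B
7 is not in A ∪ B → False

7 ∉ A ∪ B


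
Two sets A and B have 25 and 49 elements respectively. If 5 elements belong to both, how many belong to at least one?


|A ∪ B| = |A| + |B| - |A ∩ B|
= 25 + 49 - 5
= 69

|A ∪ B| = 69


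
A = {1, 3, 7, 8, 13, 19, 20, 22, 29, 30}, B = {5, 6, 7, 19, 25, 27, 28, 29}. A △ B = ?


A △ B = (A \ B) ∪ (B \ A) = elements in exactly one of A or B
A \ B = {1, 3, 8, 13, 20, 22, 30}
B \ A = {5, 6, 25, 27, 28}
A △ B = {1, 3, 5, 6, 8, 13, 20, 22, 25, 27, 28, 30}

A △ B = {1, 3, 5, 6, 8, 13, 20, 22, 25, 27, 28, 30}


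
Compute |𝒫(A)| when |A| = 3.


Number of subsets = 2^n
= 2^3
= 8

|P(A)| = 8


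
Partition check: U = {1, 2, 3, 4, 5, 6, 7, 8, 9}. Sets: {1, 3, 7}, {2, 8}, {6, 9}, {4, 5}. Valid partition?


A partition requires: (1) non-empty parts, (2) pairwise disjoint, (3) union = U
Parts: {1, 3, 7}, {2, 8}, {6, 9}, {4, 5}
Union of parts: {1, 2, 3, 4, 5, 6, 7, 8, 9}
U = {1, 2, 3, 4, 5, 6, 7, 8, 9}
All non-empty? True
Pairwise disjoint? True
Covers U? True

Yes, valid partition


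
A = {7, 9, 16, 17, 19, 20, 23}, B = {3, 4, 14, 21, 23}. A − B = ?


A \ B = elements in A but not in B
A = {7, 9, 16, 17, 19, 20, 23}
B = {3, 4, 14, 21, 23}
Remove from A any elements in B
A \ B = {7, 9, 16, 17, 19, 20}

A \ B = {7, 9, 16, 17, 19, 20}


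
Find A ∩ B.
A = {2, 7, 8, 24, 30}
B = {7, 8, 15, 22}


A ∩ B = elements in both A and B
A = {2, 7, 8, 24, 30}
B = {7, 8, 15, 22}
A ∩ B = {7, 8}

A ∩ B = {7, 8}


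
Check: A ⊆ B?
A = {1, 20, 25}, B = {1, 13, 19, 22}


A ⊆ B means every element of A is in B.
Elements in A not in B: {20, 25}
So A ⊄ B.

No, A ⊄ B


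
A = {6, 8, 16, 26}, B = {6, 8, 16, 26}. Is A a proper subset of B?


A ⊂ B requires: A ⊆ B AND A ≠ B.
A ⊆ B? Yes
A = B? Yes
A = B, so A is not a PROPER subset.

No, A is not a proper subset of B


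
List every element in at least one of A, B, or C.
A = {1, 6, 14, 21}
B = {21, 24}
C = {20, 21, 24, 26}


A ∪ B = {1, 6, 14, 21, 24}
(A ∪ B) ∪ C = {1, 6, 14, 20, 21, 24, 26}

A ∪ B ∪ C = {1, 6, 14, 20, 21, 24, 26}


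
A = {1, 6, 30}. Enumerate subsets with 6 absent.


A subset of A that omits 6 is a subset of A \ {6}, so there are 2^(n-1) = 2^2 = 4 of them.
Subsets excluding 6: ∅, {1}, {30}, {1, 30}

Subsets excluding 6 (4 total): ∅, {1}, {30}, {1, 30}


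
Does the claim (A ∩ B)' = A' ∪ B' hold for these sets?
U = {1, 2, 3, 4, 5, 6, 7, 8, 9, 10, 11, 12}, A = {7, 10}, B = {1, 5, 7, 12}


LHS: A ∩ B = {7}
(A ∩ B)' = U \ (A ∩ B) = {1, 2, 3, 4, 5, 6, 8, 9, 10, 11, 12}
A' = {1, 2, 3, 4, 5, 6, 8, 9, 11, 12}, B' = {2, 3, 4, 6, 8, 9, 10, 11}
Claimed RHS: A' ∪ B' = {1, 2, 3, 4, 5, 6, 8, 9, 10, 11, 12}
Identity is VALID: LHS = RHS = {1, 2, 3, 4, 5, 6, 8, 9, 10, 11, 12} ✓

Identity is valid. (A ∩ B)' = A' ∪ B' = {1, 2, 3, 4, 5, 6, 8, 9, 10, 11, 12}


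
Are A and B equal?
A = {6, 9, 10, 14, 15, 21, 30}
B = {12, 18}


Two sets are equal iff they have exactly the same elements.
A = {6, 9, 10, 14, 15, 21, 30}
B = {12, 18}
Differences: {6, 9, 10, 12, 14, 15, 18, 21, 30}
A ≠ B

No, A ≠ B


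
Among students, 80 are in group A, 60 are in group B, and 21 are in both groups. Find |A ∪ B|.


|A ∪ B| = |A| + |B| - |A ∩ B|
= 80 + 60 - 21
= 119

|A ∪ B| = 119


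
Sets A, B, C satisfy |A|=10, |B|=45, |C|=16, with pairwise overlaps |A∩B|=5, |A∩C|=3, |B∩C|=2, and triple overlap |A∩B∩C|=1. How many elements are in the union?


|A∪B∪C| = |A|+|B|+|C| - |A∩B|-|A∩C|-|B∩C| + |A∩B∩C|
= 10+45+16 - 5-3-2 + 1
= 71 - 10 + 1
= 62

|A ∪ B ∪ C| = 62


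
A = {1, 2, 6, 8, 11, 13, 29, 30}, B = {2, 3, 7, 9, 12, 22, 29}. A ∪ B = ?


A ∪ B = all elements in A or B (or both)
A = {1, 2, 6, 8, 11, 13, 29, 30}
B = {2, 3, 7, 9, 12, 22, 29}
A ∪ B = {1, 2, 3, 6, 7, 8, 9, 11, 12, 13, 22, 29, 30}

A ∪ B = {1, 2, 3, 6, 7, 8, 9, 11, 12, 13, 22, 29, 30}


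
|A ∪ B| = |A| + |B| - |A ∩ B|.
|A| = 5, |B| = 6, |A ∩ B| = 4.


|A ∪ B| = |A| + |B| - |A ∩ B|
= 5 + 6 - 4
= 7

|A ∪ B| = 7


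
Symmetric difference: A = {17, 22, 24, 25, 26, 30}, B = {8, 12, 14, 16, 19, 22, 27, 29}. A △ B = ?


A △ B = (A \ B) ∪ (B \ A) = elements in exactly one of A or B
A \ B = {17, 24, 25, 26, 30}
B \ A = {8, 12, 14, 16, 19, 27, 29}
A △ B = {8, 12, 14, 16, 17, 19, 24, 25, 26, 27, 29, 30}

A △ B = {8, 12, 14, 16, 17, 19, 24, 25, 26, 27, 29, 30}


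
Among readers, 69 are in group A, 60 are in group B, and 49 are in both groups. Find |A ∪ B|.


|A ∪ B| = |A| + |B| - |A ∩ B|
= 69 + 60 - 49
= 80

|A ∪ B| = 80


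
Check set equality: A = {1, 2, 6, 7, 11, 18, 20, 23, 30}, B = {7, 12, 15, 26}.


Two sets are equal iff they have exactly the same elements.
A = {1, 2, 6, 7, 11, 18, 20, 23, 30}
B = {7, 12, 15, 26}
Differences: {1, 2, 6, 11, 12, 15, 18, 20, 23, 26, 30}
A ≠ B

No, A ≠ B


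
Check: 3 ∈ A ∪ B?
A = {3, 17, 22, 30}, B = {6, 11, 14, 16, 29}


A = {3, 17, 22, 30}, B = {6, 11, 14, 16, 29}
A ∪ B = all elements in A or B
A ∪ B = {3, 6, 11, 14, 16, 17, 22, 29, 30}
Checking if 3 ∈ A ∪ B
3 is in A ∪ B → True

3 ∈ A ∪ B


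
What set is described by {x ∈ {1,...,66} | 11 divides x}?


Checking each candidate:
Condition: multiples of 11 in {1,...,66}
Result = {11, 22, 33, 44, 55, 66}

{11, 22, 33, 44, 55, 66}


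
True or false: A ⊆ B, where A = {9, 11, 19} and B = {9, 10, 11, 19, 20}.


A ⊆ B means every element of A is in B.
All elements of A are in B.
So A ⊆ B.

Yes, A ⊆ B


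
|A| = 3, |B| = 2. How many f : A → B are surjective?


n = |A| = 3, k = |B| = 2. Surjections via inclusion-exclusion:
S(n,k) = Σ(-1)^i × C(k,i) × (k-i)^n, i=0 to k
i=0: (-1)^0×C(2,0)×2^3 = 8
i=1: (-1)^1×C(2,1)×1^3 = -2
i=2: (-1)^2×C(2,2)×0^3 = 0
Total = 6

Number of surjections = 6


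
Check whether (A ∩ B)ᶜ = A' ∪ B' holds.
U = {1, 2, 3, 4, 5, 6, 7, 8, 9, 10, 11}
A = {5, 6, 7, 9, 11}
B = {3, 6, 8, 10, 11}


LHS: A ∩ B = {6, 11}
(A ∩ B)' = U \ (A ∩ B) = {1, 2, 3, 4, 5, 7, 8, 9, 10}
A' = {1, 2, 3, 4, 8, 10}, B' = {1, 2, 4, 5, 7, 9}
Claimed RHS: A' ∪ B' = {1, 2, 3, 4, 5, 7, 8, 9, 10}
Identity is VALID: LHS = RHS = {1, 2, 3, 4, 5, 7, 8, 9, 10} ✓

Identity is valid. (A ∩ B)' = A' ∪ B' = {1, 2, 3, 4, 5, 7, 8, 9, 10}


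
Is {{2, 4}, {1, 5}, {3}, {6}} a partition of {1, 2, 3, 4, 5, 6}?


A partition requires: (1) non-empty parts, (2) pairwise disjoint, (3) union = U
Parts: {2, 4}, {1, 5}, {3}, {6}
Union of parts: {1, 2, 3, 4, 5, 6}
U = {1, 2, 3, 4, 5, 6}
All non-empty? True
Pairwise disjoint? True
Covers U? True

Yes, valid partition


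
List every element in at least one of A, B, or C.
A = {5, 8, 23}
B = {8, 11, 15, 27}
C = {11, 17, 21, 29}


A ∪ B = {5, 8, 11, 15, 23, 27}
(A ∪ B) ∪ C = {5, 8, 11, 15, 17, 21, 23, 27, 29}

A ∪ B ∪ C = {5, 8, 11, 15, 17, 21, 23, 27, 29}


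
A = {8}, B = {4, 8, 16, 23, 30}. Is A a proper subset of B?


A ⊂ B requires: A ⊆ B AND A ≠ B.
A ⊆ B? Yes
A = B? No
A ⊂ B: Yes (A is a proper subset of B)

Yes, A ⊂ B


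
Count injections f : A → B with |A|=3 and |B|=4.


An injection sends each of |A| = 3 inputs to a distinct output in B.
# injections = |B|·(|B|-1)·…·(|B|-|A|+1) = 4! / (4 - 3)!
= 4 × 3 × 2
= 24

Number of injections = 24


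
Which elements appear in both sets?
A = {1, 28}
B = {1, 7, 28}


A ∩ B = elements in both A and B
A = {1, 28}
B = {1, 7, 28}
A ∩ B = {1, 28}

A ∩ B = {1, 28}


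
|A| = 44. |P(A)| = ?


Number of subsets = 2^n
= 2^44
= 17592186044416

|P(A)| = 17592186044416


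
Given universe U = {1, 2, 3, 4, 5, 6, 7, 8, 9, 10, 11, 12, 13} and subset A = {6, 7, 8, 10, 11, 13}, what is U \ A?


Aᶜ = U \ A = elements in U but not in A
U = {1, 2, 3, 4, 5, 6, 7, 8, 9, 10, 11, 12, 13}
A = {6, 7, 8, 10, 11, 13}
Aᶜ = {1, 2, 3, 4, 5, 9, 12}

Aᶜ = {1, 2, 3, 4, 5, 9, 12}


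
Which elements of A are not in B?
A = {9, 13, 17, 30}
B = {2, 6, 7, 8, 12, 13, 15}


A \ B = elements in A but not in B
A = {9, 13, 17, 30}
B = {2, 6, 7, 8, 12, 13, 15}
Remove from A any elements in B
A \ B = {9, 17, 30}

A \ B = {9, 17, 30}


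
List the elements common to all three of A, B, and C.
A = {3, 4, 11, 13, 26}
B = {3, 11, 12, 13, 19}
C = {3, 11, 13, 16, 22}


A ∩ B = {3, 11, 13}
(A ∩ B) ∩ C = {3, 11, 13}

A ∩ B ∩ C = {3, 11, 13}


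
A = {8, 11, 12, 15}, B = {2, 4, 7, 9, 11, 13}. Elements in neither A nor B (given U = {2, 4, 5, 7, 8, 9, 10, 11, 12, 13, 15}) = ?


A = {8, 11, 12, 15}
B = {2, 4, 7, 9, 11, 13}
Region: in neither A nor B (given U = {2, 4, 5, 7, 8, 9, 10, 11, 12, 13, 15})
Elements: {5, 10}

Elements in neither A nor B (given U = {2, 4, 5, 7, 8, 9, 10, 11, 12, 13, 15}): {5, 10}


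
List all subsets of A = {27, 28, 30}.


|A| = 3, so |P(A)| = 2^3 = 8
Enumerate subsets by cardinality (0 to 3):
∅, {27}, {28}, {30}, {27, 28}, {27, 30}, {28, 30}, {27, 28, 30}

P(A) has 8 subsets: ∅, {27}, {28}, {30}, {27, 28}, {27, 30}, {28, 30}, {27, 28, 30}


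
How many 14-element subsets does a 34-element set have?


C(n,k) = n! / (k!(n-k)!)
C(34,14) = 34! / (14!20!)
= 1391975640

C(34,14) = 1391975640


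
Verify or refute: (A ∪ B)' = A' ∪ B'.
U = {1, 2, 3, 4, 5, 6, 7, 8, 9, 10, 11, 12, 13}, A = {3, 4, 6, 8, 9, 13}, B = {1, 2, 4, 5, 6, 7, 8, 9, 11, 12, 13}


LHS: A ∪ B = {1, 2, 3, 4, 5, 6, 7, 8, 9, 11, 12, 13}
(A ∪ B)' = U \ (A ∪ B) = {10}
A' = {1, 2, 5, 7, 10, 11, 12}, B' = {3, 10}
Claimed RHS: A' ∪ B' = {1, 2, 3, 5, 7, 10, 11, 12}
Identity is INVALID: LHS = {10} but the RHS claimed here equals {1, 2, 3, 5, 7, 10, 11, 12}. The correct form is (A ∪ B)' = A' ∩ B'.

Identity is invalid: (A ∪ B)' = {10} but A' ∪ B' = {1, 2, 3, 5, 7, 10, 11, 12}. The correct De Morgan law is (A ∪ B)' = A' ∩ B'.


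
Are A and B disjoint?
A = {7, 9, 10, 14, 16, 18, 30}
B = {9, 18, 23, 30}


Disjoint means A ∩ B = ∅.
A ∩ B = {9, 18, 30}
A ∩ B ≠ ∅, so A and B are NOT disjoint.

No, A and B are not disjoint (A ∩ B = {9, 18, 30})


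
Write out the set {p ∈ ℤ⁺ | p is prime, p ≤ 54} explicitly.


Checking each candidate:
Condition: primes ≤ 54
Result = {2, 3, 5, 7, 11, 13, 17, 19, 23, 29, 31, 37, 41, 43, 47, 53}

{2, 3, 5, 7, 11, 13, 17, 19, 23, 29, 31, 37, 41, 43, 47, 53}


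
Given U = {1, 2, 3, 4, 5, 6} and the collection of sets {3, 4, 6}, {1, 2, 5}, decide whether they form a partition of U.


A partition requires: (1) non-empty parts, (2) pairwise disjoint, (3) union = U
Parts: {3, 4, 6}, {1, 2, 5}
Union of parts: {1, 2, 3, 4, 5, 6}
U = {1, 2, 3, 4, 5, 6}
All non-empty? True
Pairwise disjoint? True
Covers U? True

Yes, valid partition


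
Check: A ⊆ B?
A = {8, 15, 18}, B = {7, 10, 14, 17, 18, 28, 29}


A ⊆ B means every element of A is in B.
Elements in A not in B: {8, 15}
So A ⊄ B.

No, A ⊄ B


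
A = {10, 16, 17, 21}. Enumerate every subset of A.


|A| = 4, so |P(A)| = 2^4 = 16
Enumerate subsets by cardinality (0 to 4):
∅, {10}, {16}, {17}, {21}, {10, 16}, {10, 17}, {10, 21}, {16, 17}, {16, 21}, {17, 21}, {10, 16, 17}, {10, 16, 21}, {10, 17, 21}, {16, 17, 21}, {10, 16, 17, 21}

P(A) has 16 subsets: ∅, {10}, {16}, {17}, {21}, {10, 16}, {10, 17}, {10, 21}, {16, 17}, {16, 21}, {17, 21}, {10, 16, 17}, {10, 16, 21}, {10, 17, 21}, {16, 17, 21}, {10, 16, 17, 21}


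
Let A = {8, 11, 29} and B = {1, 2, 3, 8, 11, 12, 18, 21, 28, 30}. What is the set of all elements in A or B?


A ∪ B = all elements in A or B (or both)
A = {8, 11, 29}
B = {1, 2, 3, 8, 11, 12, 18, 21, 28, 30}
A ∪ B = {1, 2, 3, 8, 11, 12, 18, 21, 28, 29, 30}

A ∪ B = {1, 2, 3, 8, 11, 12, 18, 21, 28, 29, 30}


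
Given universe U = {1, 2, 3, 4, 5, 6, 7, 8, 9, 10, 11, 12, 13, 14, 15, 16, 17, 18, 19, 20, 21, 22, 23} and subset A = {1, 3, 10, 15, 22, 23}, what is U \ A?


Aᶜ = U \ A = elements in U but not in A
U = {1, 2, 3, 4, 5, 6, 7, 8, 9, 10, 11, 12, 13, 14, 15, 16, 17, 18, 19, 20, 21, 22, 23}
A = {1, 3, 10, 15, 22, 23}
Aᶜ = {2, 4, 5, 6, 7, 8, 9, 11, 12, 13, 14, 16, 17, 18, 19, 20, 21}

Aᶜ = {2, 4, 5, 6, 7, 8, 9, 11, 12, 13, 14, 16, 17, 18, 19, 20, 21}


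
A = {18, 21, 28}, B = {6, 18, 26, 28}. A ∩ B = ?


A ∩ B = elements in both A and B
A = {18, 21, 28}
B = {6, 18, 26, 28}
A ∩ B = {18, 28}

A ∩ B = {18, 28}


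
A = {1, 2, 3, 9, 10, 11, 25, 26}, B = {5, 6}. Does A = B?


Two sets are equal iff they have exactly the same elements.
A = {1, 2, 3, 9, 10, 11, 25, 26}
B = {5, 6}
Differences: {1, 2, 3, 5, 6, 9, 10, 11, 25, 26}
A ≠ B

No, A ≠ B


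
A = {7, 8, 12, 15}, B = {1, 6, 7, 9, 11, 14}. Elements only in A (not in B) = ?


A = {7, 8, 12, 15}
B = {1, 6, 7, 9, 11, 14}
Region: only in A (not in B)
Elements: {8, 12, 15}

Elements only in A (not in B): {8, 12, 15}


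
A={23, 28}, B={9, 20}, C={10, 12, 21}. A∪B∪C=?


A ∪ B = {9, 20, 23, 28}
(A ∪ B) ∪ C = {9, 10, 12, 20, 21, 23, 28}

A ∪ B ∪ C = {9, 10, 12, 20, 21, 23, 28}


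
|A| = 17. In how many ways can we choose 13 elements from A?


C(n,k) = n! / (k!(n-k)!)
C(17,13) = 17! / (13!4!)
= 2380

C(17,13) = 2380


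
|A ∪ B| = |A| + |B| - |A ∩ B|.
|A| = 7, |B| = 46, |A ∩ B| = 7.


|A ∪ B| = |A| + |B| - |A ∩ B|
= 7 + 46 - 7
= 46

|A ∪ B| = 46


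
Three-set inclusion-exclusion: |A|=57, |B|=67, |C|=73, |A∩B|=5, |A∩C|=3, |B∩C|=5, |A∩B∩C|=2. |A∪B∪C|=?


|A∪B∪C| = |A|+|B|+|C| - |A∩B|-|A∩C|-|B∩C| + |A∩B∩C|
= 57+67+73 - 5-3-5 + 2
= 197 - 13 + 2
= 186

|A ∪ B ∪ C| = 186


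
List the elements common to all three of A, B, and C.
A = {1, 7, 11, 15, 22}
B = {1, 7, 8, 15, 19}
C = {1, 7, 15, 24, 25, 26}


A ∩ B = {1, 7, 15}
(A ∩ B) ∩ C = {1, 7, 15}

A ∩ B ∩ C = {1, 7, 15}


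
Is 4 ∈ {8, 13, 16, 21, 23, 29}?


A = {8, 13, 16, 21, 23, 29}
Checking if 4 is in A
4 is not in A → False

4 ∉ A


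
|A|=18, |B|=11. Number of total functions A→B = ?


Each of |A| = 18 inputs maps to any of |B| = 11 outputs.
# functions = |B|^|A| = 11^18
= 5559917313492231481

Number of functions = 5559917313492231481


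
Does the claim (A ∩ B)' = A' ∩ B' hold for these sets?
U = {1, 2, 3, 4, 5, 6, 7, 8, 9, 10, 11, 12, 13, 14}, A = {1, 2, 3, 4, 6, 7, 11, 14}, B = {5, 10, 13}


LHS: A ∩ B = ∅
(A ∩ B)' = U \ (A ∩ B) = {1, 2, 3, 4, 5, 6, 7, 8, 9, 10, 11, 12, 13, 14}
A' = {5, 8, 9, 10, 12, 13}, B' = {1, 2, 3, 4, 6, 7, 8, 9, 11, 12, 14}
Claimed RHS: A' ∩ B' = {8, 9, 12}
Identity is INVALID: LHS = {1, 2, 3, 4, 5, 6, 7, 8, 9, 10, 11, 12, 13, 14} but the RHS claimed here equals {8, 9, 12}. The correct form is (A ∩ B)' = A' ∪ B'.

Identity is invalid: (A ∩ B)' = {1, 2, 3, 4, 5, 6, 7, 8, 9, 10, 11, 12, 13, 14} but A' ∩ B' = {8, 9, 12}. The correct De Morgan law is (A ∩ B)' = A' ∪ B'.


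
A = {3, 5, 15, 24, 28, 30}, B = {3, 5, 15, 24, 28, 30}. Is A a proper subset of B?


A ⊂ B requires: A ⊆ B AND A ≠ B.
A ⊆ B? Yes
A = B? Yes
A = B, so A is not a PROPER subset.

No, A is not a proper subset of B


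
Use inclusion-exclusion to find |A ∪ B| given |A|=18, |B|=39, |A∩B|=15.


|A ∪ B| = |A| + |B| - |A ∩ B|
= 18 + 39 - 15
= 42

|A ∪ B| = 42


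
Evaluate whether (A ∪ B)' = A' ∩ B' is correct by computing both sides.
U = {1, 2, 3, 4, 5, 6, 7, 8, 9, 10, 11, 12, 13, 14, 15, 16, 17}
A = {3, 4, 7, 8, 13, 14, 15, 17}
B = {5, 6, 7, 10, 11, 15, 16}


LHS: A ∪ B = {3, 4, 5, 6, 7, 8, 10, 11, 13, 14, 15, 16, 17}
(A ∪ B)' = U \ (A ∪ B) = {1, 2, 9, 12}
A' = {1, 2, 5, 6, 9, 10, 11, 12, 16}, B' = {1, 2, 3, 4, 8, 9, 12, 13, 14, 17}
Claimed RHS: A' ∩ B' = {1, 2, 9, 12}
Identity is VALID: LHS = RHS = {1, 2, 9, 12} ✓

Identity is valid. (A ∪ B)' = A' ∩ B' = {1, 2, 9, 12}


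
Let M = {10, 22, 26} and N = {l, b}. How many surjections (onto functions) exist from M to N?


n = |M| = 3, k = |N| = 2. Surjections via inclusion-exclusion:
S(n,k) = Σ(-1)^i × C(k,i) × (k-i)^n, i=0 to k
i=0: (-1)^0×C(2,0)×2^3 = 8
i=1: (-1)^1×C(2,1)×1^3 = -2
i=2: (-1)^2×C(2,2)×0^3 = 0
Total = 6

Number of surjections = 6


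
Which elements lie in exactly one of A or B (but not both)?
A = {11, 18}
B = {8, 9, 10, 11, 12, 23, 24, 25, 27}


A △ B = (A \ B) ∪ (B \ A) = elements in exactly one of A or B
A \ B = {18}
B \ A = {8, 9, 10, 12, 23, 24, 25, 27}
A △ B = {8, 9, 10, 12, 18, 23, 24, 25, 27}

A △ B = {8, 9, 10, 12, 18, 23, 24, 25, 27}


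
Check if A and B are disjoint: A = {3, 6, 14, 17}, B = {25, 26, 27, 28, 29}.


Disjoint means A ∩ B = ∅.
A ∩ B = ∅
A ∩ B = ∅, so A and B are disjoint.

Yes, A and B are disjoint


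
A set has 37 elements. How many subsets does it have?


Number of subsets = 2^n
= 2^37
= 137438953472

|P(A)| = 137438953472


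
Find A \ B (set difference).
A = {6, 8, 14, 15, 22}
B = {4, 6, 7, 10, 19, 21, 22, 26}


A \ B = elements in A but not in B
A = {6, 8, 14, 15, 22}
B = {4, 6, 7, 10, 19, 21, 22, 26}
Remove from A any elements in B
A \ B = {8, 14, 15}

A \ B = {8, 14, 15}


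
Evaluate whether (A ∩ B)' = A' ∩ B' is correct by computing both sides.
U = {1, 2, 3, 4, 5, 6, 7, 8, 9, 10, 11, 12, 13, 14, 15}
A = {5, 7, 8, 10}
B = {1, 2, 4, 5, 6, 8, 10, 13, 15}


LHS: A ∩ B = {5, 8, 10}
(A ∩ B)' = U \ (A ∩ B) = {1, 2, 3, 4, 6, 7, 9, 11, 12, 13, 14, 15}
A' = {1, 2, 3, 4, 6, 9, 11, 12, 13, 14, 15}, B' = {3, 7, 9, 11, 12, 14}
Claimed RHS: A' ∩ B' = {3, 9, 11, 12, 14}
Identity is INVALID: LHS = {1, 2, 3, 4, 6, 7, 9, 11, 12, 13, 14, 15} but the RHS claimed here equals {3, 9, 11, 12, 14}. The correct form is (A ∩ B)' = A' ∪ B'.

Identity is invalid: (A ∩ B)' = {1, 2, 3, 4, 6, 7, 9, 11, 12, 13, 14, 15} but A' ∩ B' = {3, 9, 11, 12, 14}. The correct De Morgan law is (A ∩ B)' = A' ∪ B'.


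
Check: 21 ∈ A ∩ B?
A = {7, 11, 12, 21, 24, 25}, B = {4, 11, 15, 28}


A = {7, 11, 12, 21, 24, 25}, B = {4, 11, 15, 28}
A ∩ B = elements in both A and B
A ∩ B = {11}
Checking if 21 ∈ A ∩ B
21 is not in A ∩ B → False

21 ∉ A ∩ B


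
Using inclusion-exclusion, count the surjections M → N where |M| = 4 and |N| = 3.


n = |M| = 4, k = |N| = 3. Surjections via inclusion-exclusion:
S(n,k) = Σ(-1)^i × C(k,i) × (k-i)^n, i=0 to k
i=0: (-1)^0×C(3,0)×3^4 = 81
i=1: (-1)^1×C(3,1)×2^4 = -48
i=2: (-1)^2×C(3,2)×1^4 = 3
i=3: (-1)^3×C(3,3)×0^4 = 0
Total = 36

Number of surjections = 36


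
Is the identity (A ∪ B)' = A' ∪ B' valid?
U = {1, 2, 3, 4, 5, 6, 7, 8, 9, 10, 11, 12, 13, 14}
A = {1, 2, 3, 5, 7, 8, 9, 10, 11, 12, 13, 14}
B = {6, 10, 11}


LHS: A ∪ B = {1, 2, 3, 5, 6, 7, 8, 9, 10, 11, 12, 13, 14}
(A ∪ B)' = U \ (A ∪ B) = {4}
A' = {4, 6}, B' = {1, 2, 3, 4, 5, 7, 8, 9, 12, 13, 14}
Claimed RHS: A' ∪ B' = {1, 2, 3, 4, 5, 6, 7, 8, 9, 12, 13, 14}
Identity is INVALID: LHS = {4} but the RHS claimed here equals {1, 2, 3, 4, 5, 6, 7, 8, 9, 12, 13, 14}. The correct form is (A ∪ B)' = A' ∩ B'.

Identity is invalid: (A ∪ B)' = {4} but A' ∪ B' = {1, 2, 3, 4, 5, 6, 7, 8, 9, 12, 13, 14}. The correct De Morgan law is (A ∪ B)' = A' ∩ B'.


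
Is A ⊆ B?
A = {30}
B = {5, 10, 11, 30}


A ⊆ B means every element of A is in B.
All elements of A are in B.
So A ⊆ B.

Yes, A ⊆ B


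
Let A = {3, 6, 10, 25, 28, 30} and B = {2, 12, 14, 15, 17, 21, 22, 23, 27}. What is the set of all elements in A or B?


A ∪ B = all elements in A or B (or both)
A = {3, 6, 10, 25, 28, 30}
B = {2, 12, 14, 15, 17, 21, 22, 23, 27}
A ∪ B = {2, 3, 6, 10, 12, 14, 15, 17, 21, 22, 23, 25, 27, 28, 30}

A ∪ B = {2, 3, 6, 10, 12, 14, 15, 17, 21, 22, 23, 25, 27, 28, 30}


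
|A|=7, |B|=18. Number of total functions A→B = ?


Each of |A| = 7 inputs maps to any of |B| = 18 outputs.
# functions = |B|^|A| = 18^7
= 612220032

Number of functions = 612220032


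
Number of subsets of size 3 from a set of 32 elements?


C(n,k) = n! / (k!(n-k)!)
C(32,3) = 32! / (3!29!)
= 4960

C(32,3) = 4960


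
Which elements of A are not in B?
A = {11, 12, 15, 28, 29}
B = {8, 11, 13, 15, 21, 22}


A \ B = elements in A but not in B
A = {11, 12, 15, 28, 29}
B = {8, 11, 13, 15, 21, 22}
Remove from A any elements in B
A \ B = {12, 28, 29}

A \ B = {12, 28, 29}


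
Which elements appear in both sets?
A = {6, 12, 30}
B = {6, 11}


A ∩ B = elements in both A and B
A = {6, 12, 30}
B = {6, 11}
A ∩ B = {6}

A ∩ B = {6}


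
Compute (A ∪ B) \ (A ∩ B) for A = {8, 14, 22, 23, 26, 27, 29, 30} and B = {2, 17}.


A △ B = (A \ B) ∪ (B \ A) = elements in exactly one of A or B
A \ B = {8, 14, 22, 23, 26, 27, 29, 30}
B \ A = {2, 17}
A △ B = {2, 8, 14, 17, 22, 23, 26, 27, 29, 30}

A △ B = {2, 8, 14, 17, 22, 23, 26, 27, 29, 30}


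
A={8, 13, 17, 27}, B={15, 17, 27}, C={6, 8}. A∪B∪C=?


A ∪ B = {8, 13, 15, 17, 27}
(A ∪ B) ∪ C = {6, 8, 13, 15, 17, 27}

A ∪ B ∪ C = {6, 8, 13, 15, 17, 27}


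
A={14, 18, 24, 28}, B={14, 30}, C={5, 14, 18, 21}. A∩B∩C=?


A ∩ B = {14}
(A ∩ B) ∩ C = {14}

A ∩ B ∩ C = {14}


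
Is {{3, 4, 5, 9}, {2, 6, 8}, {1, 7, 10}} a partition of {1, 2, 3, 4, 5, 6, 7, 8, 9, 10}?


A partition requires: (1) non-empty parts, (2) pairwise disjoint, (3) union = U
Parts: {3, 4, 5, 9}, {2, 6, 8}, {1, 7, 10}
Union of parts: {1, 2, 3, 4, 5, 6, 7, 8, 9, 10}
U = {1, 2, 3, 4, 5, 6, 7, 8, 9, 10}
All non-empty? True
Pairwise disjoint? True
Covers U? True

Yes, valid partition


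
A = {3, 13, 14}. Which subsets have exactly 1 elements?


|A| = 3, so A has C(3,1) = 3 subsets of size 1.
Enumerate by choosing 1 elements from A at a time:
{3}, {13}, {14}

1-element subsets (3 total): {3}, {13}, {14}


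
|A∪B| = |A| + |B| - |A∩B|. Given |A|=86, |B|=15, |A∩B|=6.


|A ∪ B| = |A| + |B| - |A ∩ B|
= 86 + 15 - 6
= 95

|A ∪ B| = 95


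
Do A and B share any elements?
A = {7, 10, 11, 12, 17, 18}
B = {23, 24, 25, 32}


Disjoint means A ∩ B = ∅.
A ∩ B = ∅
A ∩ B = ∅, so A and B are disjoint.

No — A and B share no elements (A ∩ B = ∅), so they are disjoint


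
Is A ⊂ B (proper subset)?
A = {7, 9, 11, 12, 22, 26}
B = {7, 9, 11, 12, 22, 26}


A ⊂ B requires: A ⊆ B AND A ≠ B.
A ⊆ B? Yes
A = B? Yes
A = B, so A is not a PROPER subset.

No, A is not a proper subset of B


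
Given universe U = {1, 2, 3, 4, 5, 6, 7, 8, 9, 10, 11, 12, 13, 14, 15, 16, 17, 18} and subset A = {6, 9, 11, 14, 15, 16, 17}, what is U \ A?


Aᶜ = U \ A = elements in U but not in A
U = {1, 2, 3, 4, 5, 6, 7, 8, 9, 10, 11, 12, 13, 14, 15, 16, 17, 18}
A = {6, 9, 11, 14, 15, 16, 17}
Aᶜ = {1, 2, 3, 4, 5, 7, 8, 10, 12, 13, 18}

Aᶜ = {1, 2, 3, 4, 5, 7, 8, 10, 12, 13, 18}


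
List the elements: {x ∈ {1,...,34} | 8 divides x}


Checking each candidate:
Condition: multiples of 8 in {1,...,34}
Result = {8, 16, 24, 32}

{8, 16, 24, 32}


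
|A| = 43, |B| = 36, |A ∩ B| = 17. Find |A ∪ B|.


|A ∪ B| = |A| + |B| - |A ∩ B|
= 43 + 36 - 17
= 62

|A ∪ B| = 62


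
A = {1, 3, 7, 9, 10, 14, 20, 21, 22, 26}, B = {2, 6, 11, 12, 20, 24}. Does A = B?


Two sets are equal iff they have exactly the same elements.
A = {1, 3, 7, 9, 10, 14, 20, 21, 22, 26}
B = {2, 6, 11, 12, 20, 24}
Differences: {1, 2, 3, 6, 7, 9, 10, 11, 12, 14, 21, 22, 24, 26}
A ≠ B

No, A ≠ B


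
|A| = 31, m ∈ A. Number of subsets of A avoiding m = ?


Subsets of A avoiding m are subsets of A \ {m}, which has 30 elements.
Count = 2^(n-1) = 2^30
= 1073741824

Number of subsets avoiding m = 1073741824


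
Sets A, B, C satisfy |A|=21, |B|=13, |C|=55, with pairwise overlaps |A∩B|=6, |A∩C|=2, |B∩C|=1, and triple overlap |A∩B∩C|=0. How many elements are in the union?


|A∪B∪C| = |A|+|B|+|C| - |A∩B|-|A∩C|-|B∩C| + |A∩B∩C|
= 21+13+55 - 6-2-1 + 0
= 89 - 9 + 0
= 80

|A ∪ B ∪ C| = 80


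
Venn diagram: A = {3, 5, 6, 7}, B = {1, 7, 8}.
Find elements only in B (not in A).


A = {3, 5, 6, 7}
B = {1, 7, 8}
Region: only in B (not in A)
Elements: {1, 8}

Elements only in B (not in A): {1, 8}


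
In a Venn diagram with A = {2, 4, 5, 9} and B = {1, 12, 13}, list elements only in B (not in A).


A = {2, 4, 5, 9}
B = {1, 12, 13}
Region: only in B (not in A)
Elements: {1, 12, 13}

Elements only in B (not in A): {1, 12, 13}


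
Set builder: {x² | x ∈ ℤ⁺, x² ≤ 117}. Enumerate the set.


Checking each candidate:
Condition: positive perfect squares ≤ 117
Result = {1, 4, 9, 16, 25, 36, 49, 64, 81, 100}

{1, 4, 9, 16, 25, 36, 49, 64, 81, 100}


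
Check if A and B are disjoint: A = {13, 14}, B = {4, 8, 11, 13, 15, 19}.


Disjoint means A ∩ B = ∅.
A ∩ B = {13}
A ∩ B ≠ ∅, so A and B are NOT disjoint.

No, A and B are not disjoint (A ∩ B = {13})


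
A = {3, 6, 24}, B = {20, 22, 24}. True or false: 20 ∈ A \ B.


A = {3, 6, 24}, B = {20, 22, 24}
A \ B = elements in A but not in B
A \ B = {3, 6}
Checking if 20 ∈ A \ B
20 is not in A \ B → False

20 ∉ A \ B
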